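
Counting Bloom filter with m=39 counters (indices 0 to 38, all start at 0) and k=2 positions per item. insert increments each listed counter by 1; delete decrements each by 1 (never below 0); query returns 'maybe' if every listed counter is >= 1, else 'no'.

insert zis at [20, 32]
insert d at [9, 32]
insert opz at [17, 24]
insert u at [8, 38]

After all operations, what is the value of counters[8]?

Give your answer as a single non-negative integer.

Step 1: insert zis at [20, 32] -> counters=[0,0,0,0,0,0,0,0,0,0,0,0,0,0,0,0,0,0,0,0,1,0,0,0,0,0,0,0,0,0,0,0,1,0,0,0,0,0,0]
Step 2: insert d at [9, 32] -> counters=[0,0,0,0,0,0,0,0,0,1,0,0,0,0,0,0,0,0,0,0,1,0,0,0,0,0,0,0,0,0,0,0,2,0,0,0,0,0,0]
Step 3: insert opz at [17, 24] -> counters=[0,0,0,0,0,0,0,0,0,1,0,0,0,0,0,0,0,1,0,0,1,0,0,0,1,0,0,0,0,0,0,0,2,0,0,0,0,0,0]
Step 4: insert u at [8, 38] -> counters=[0,0,0,0,0,0,0,0,1,1,0,0,0,0,0,0,0,1,0,0,1,0,0,0,1,0,0,0,0,0,0,0,2,0,0,0,0,0,1]
Final counters=[0,0,0,0,0,0,0,0,1,1,0,0,0,0,0,0,0,1,0,0,1,0,0,0,1,0,0,0,0,0,0,0,2,0,0,0,0,0,1] -> counters[8]=1

Answer: 1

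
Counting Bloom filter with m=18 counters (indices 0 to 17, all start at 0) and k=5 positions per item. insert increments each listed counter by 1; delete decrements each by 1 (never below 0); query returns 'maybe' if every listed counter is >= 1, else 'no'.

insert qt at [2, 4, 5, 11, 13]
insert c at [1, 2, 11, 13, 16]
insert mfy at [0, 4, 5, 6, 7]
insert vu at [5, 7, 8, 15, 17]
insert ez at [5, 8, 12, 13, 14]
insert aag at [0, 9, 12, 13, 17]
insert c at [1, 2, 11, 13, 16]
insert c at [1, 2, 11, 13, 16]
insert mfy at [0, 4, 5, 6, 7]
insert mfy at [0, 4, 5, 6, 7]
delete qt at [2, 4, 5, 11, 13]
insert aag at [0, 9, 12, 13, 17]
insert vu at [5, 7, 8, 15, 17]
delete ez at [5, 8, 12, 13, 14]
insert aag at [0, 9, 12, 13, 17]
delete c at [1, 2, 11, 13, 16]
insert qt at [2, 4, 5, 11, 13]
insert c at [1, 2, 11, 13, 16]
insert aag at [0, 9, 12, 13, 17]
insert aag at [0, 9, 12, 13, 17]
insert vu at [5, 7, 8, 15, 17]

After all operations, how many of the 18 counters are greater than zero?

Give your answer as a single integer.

Step 1: insert qt at [2, 4, 5, 11, 13] -> counters=[0,0,1,0,1,1,0,0,0,0,0,1,0,1,0,0,0,0]
Step 2: insert c at [1, 2, 11, 13, 16] -> counters=[0,1,2,0,1,1,0,0,0,0,0,2,0,2,0,0,1,0]
Step 3: insert mfy at [0, 4, 5, 6, 7] -> counters=[1,1,2,0,2,2,1,1,0,0,0,2,0,2,0,0,1,0]
Step 4: insert vu at [5, 7, 8, 15, 17] -> counters=[1,1,2,0,2,3,1,2,1,0,0,2,0,2,0,1,1,1]
Step 5: insert ez at [5, 8, 12, 13, 14] -> counters=[1,1,2,0,2,4,1,2,2,0,0,2,1,3,1,1,1,1]
Step 6: insert aag at [0, 9, 12, 13, 17] -> counters=[2,1,2,0,2,4,1,2,2,1,0,2,2,4,1,1,1,2]
Step 7: insert c at [1, 2, 11, 13, 16] -> counters=[2,2,3,0,2,4,1,2,2,1,0,3,2,5,1,1,2,2]
Step 8: insert c at [1, 2, 11, 13, 16] -> counters=[2,3,4,0,2,4,1,2,2,1,0,4,2,6,1,1,3,2]
Step 9: insert mfy at [0, 4, 5, 6, 7] -> counters=[3,3,4,0,3,5,2,3,2,1,0,4,2,6,1,1,3,2]
Step 10: insert mfy at [0, 4, 5, 6, 7] -> counters=[4,3,4,0,4,6,3,4,2,1,0,4,2,6,1,1,3,2]
Step 11: delete qt at [2, 4, 5, 11, 13] -> counters=[4,3,3,0,3,5,3,4,2,1,0,3,2,5,1,1,3,2]
Step 12: insert aag at [0, 9, 12, 13, 17] -> counters=[5,3,3,0,3,5,3,4,2,2,0,3,3,6,1,1,3,3]
Step 13: insert vu at [5, 7, 8, 15, 17] -> counters=[5,3,3,0,3,6,3,5,3,2,0,3,3,6,1,2,3,4]
Step 14: delete ez at [5, 8, 12, 13, 14] -> counters=[5,3,3,0,3,5,3,5,2,2,0,3,2,5,0,2,3,4]
Step 15: insert aag at [0, 9, 12, 13, 17] -> counters=[6,3,3,0,3,5,3,5,2,3,0,3,3,6,0,2,3,5]
Step 16: delete c at [1, 2, 11, 13, 16] -> counters=[6,2,2,0,3,5,3,5,2,3,0,2,3,5,0,2,2,5]
Step 17: insert qt at [2, 4, 5, 11, 13] -> counters=[6,2,3,0,4,6,3,5,2,3,0,3,3,6,0,2,2,5]
Step 18: insert c at [1, 2, 11, 13, 16] -> counters=[6,3,4,0,4,6,3,5,2,3,0,4,3,7,0,2,3,5]
Step 19: insert aag at [0, 9, 12, 13, 17] -> counters=[7,3,4,0,4,6,3,5,2,4,0,4,4,8,0,2,3,6]
Step 20: insert aag at [0, 9, 12, 13, 17] -> counters=[8,3,4,0,4,6,3,5,2,5,0,4,5,9,0,2,3,7]
Step 21: insert vu at [5, 7, 8, 15, 17] -> counters=[8,3,4,0,4,7,3,6,3,5,0,4,5,9,0,3,3,8]
Final counters=[8,3,4,0,4,7,3,6,3,5,0,4,5,9,0,3,3,8] -> 15 nonzero

Answer: 15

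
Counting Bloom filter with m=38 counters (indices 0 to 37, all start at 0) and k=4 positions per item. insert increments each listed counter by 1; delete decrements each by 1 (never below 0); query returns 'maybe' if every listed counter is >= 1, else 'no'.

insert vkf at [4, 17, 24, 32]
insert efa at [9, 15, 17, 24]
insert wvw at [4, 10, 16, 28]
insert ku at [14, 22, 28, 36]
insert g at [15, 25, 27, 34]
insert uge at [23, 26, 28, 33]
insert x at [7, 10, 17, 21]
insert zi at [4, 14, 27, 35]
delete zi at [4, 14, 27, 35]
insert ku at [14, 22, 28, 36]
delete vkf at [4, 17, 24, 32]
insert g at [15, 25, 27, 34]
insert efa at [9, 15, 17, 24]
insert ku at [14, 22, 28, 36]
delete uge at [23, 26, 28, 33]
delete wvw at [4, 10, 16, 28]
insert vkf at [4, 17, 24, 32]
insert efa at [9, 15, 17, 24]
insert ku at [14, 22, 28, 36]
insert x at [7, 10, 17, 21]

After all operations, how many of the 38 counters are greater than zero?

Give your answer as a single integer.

Answer: 16

Derivation:
Step 1: insert vkf at [4, 17, 24, 32] -> counters=[0,0,0,0,1,0,0,0,0,0,0,0,0,0,0,0,0,1,0,0,0,0,0,0,1,0,0,0,0,0,0,0,1,0,0,0,0,0]
Step 2: insert efa at [9, 15, 17, 24] -> counters=[0,0,0,0,1,0,0,0,0,1,0,0,0,0,0,1,0,2,0,0,0,0,0,0,2,0,0,0,0,0,0,0,1,0,0,0,0,0]
Step 3: insert wvw at [4, 10, 16, 28] -> counters=[0,0,0,0,2,0,0,0,0,1,1,0,0,0,0,1,1,2,0,0,0,0,0,0,2,0,0,0,1,0,0,0,1,0,0,0,0,0]
Step 4: insert ku at [14, 22, 28, 36] -> counters=[0,0,0,0,2,0,0,0,0,1,1,0,0,0,1,1,1,2,0,0,0,0,1,0,2,0,0,0,2,0,0,0,1,0,0,0,1,0]
Step 5: insert g at [15, 25, 27, 34] -> counters=[0,0,0,0,2,0,0,0,0,1,1,0,0,0,1,2,1,2,0,0,0,0,1,0,2,1,0,1,2,0,0,0,1,0,1,0,1,0]
Step 6: insert uge at [23, 26, 28, 33] -> counters=[0,0,0,0,2,0,0,0,0,1,1,0,0,0,1,2,1,2,0,0,0,0,1,1,2,1,1,1,3,0,0,0,1,1,1,0,1,0]
Step 7: insert x at [7, 10, 17, 21] -> counters=[0,0,0,0,2,0,0,1,0,1,2,0,0,0,1,2,1,3,0,0,0,1,1,1,2,1,1,1,3,0,0,0,1,1,1,0,1,0]
Step 8: insert zi at [4, 14, 27, 35] -> counters=[0,0,0,0,3,0,0,1,0,1,2,0,0,0,2,2,1,3,0,0,0,1,1,1,2,1,1,2,3,0,0,0,1,1,1,1,1,0]
Step 9: delete zi at [4, 14, 27, 35] -> counters=[0,0,0,0,2,0,0,1,0,1,2,0,0,0,1,2,1,3,0,0,0,1,1,1,2,1,1,1,3,0,0,0,1,1,1,0,1,0]
Step 10: insert ku at [14, 22, 28, 36] -> counters=[0,0,0,0,2,0,0,1,0,1,2,0,0,0,2,2,1,3,0,0,0,1,2,1,2,1,1,1,4,0,0,0,1,1,1,0,2,0]
Step 11: delete vkf at [4, 17, 24, 32] -> counters=[0,0,0,0,1,0,0,1,0,1,2,0,0,0,2,2,1,2,0,0,0,1,2,1,1,1,1,1,4,0,0,0,0,1,1,0,2,0]
Step 12: insert g at [15, 25, 27, 34] -> counters=[0,0,0,0,1,0,0,1,0,1,2,0,0,0,2,3,1,2,0,0,0,1,2,1,1,2,1,2,4,0,0,0,0,1,2,0,2,0]
Step 13: insert efa at [9, 15, 17, 24] -> counters=[0,0,0,0,1,0,0,1,0,2,2,0,0,0,2,4,1,3,0,0,0,1,2,1,2,2,1,2,4,0,0,0,0,1,2,0,2,0]
Step 14: insert ku at [14, 22, 28, 36] -> counters=[0,0,0,0,1,0,0,1,0,2,2,0,0,0,3,4,1,3,0,0,0,1,3,1,2,2,1,2,5,0,0,0,0,1,2,0,3,0]
Step 15: delete uge at [23, 26, 28, 33] -> counters=[0,0,0,0,1,0,0,1,0,2,2,0,0,0,3,4,1,3,0,0,0,1,3,0,2,2,0,2,4,0,0,0,0,0,2,0,3,0]
Step 16: delete wvw at [4, 10, 16, 28] -> counters=[0,0,0,0,0,0,0,1,0,2,1,0,0,0,3,4,0,3,0,0,0,1,3,0,2,2,0,2,3,0,0,0,0,0,2,0,3,0]
Step 17: insert vkf at [4, 17, 24, 32] -> counters=[0,0,0,0,1,0,0,1,0,2,1,0,0,0,3,4,0,4,0,0,0,1,3,0,3,2,0,2,3,0,0,0,1,0,2,0,3,0]
Step 18: insert efa at [9, 15, 17, 24] -> counters=[0,0,0,0,1,0,0,1,0,3,1,0,0,0,3,5,0,5,0,0,0,1,3,0,4,2,0,2,3,0,0,0,1,0,2,0,3,0]
Step 19: insert ku at [14, 22, 28, 36] -> counters=[0,0,0,0,1,0,0,1,0,3,1,0,0,0,4,5,0,5,0,0,0,1,4,0,4,2,0,2,4,0,0,0,1,0,2,0,4,0]
Step 20: insert x at [7, 10, 17, 21] -> counters=[0,0,0,0,1,0,0,2,0,3,2,0,0,0,4,5,0,6,0,0,0,2,4,0,4,2,0,2,4,0,0,0,1,0,2,0,4,0]
Final counters=[0,0,0,0,1,0,0,2,0,3,2,0,0,0,4,5,0,6,0,0,0,2,4,0,4,2,0,2,4,0,0,0,1,0,2,0,4,0] -> 16 nonzero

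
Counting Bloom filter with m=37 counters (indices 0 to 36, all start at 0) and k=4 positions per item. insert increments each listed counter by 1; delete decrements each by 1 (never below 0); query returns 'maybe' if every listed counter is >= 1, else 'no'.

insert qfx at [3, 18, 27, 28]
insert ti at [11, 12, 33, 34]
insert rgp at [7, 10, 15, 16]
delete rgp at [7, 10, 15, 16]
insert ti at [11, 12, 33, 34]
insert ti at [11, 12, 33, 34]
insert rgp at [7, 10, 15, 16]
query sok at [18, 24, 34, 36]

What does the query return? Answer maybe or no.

Answer: no

Derivation:
Step 1: insert qfx at [3, 18, 27, 28] -> counters=[0,0,0,1,0,0,0,0,0,0,0,0,0,0,0,0,0,0,1,0,0,0,0,0,0,0,0,1,1,0,0,0,0,0,0,0,0]
Step 2: insert ti at [11, 12, 33, 34] -> counters=[0,0,0,1,0,0,0,0,0,0,0,1,1,0,0,0,0,0,1,0,0,0,0,0,0,0,0,1,1,0,0,0,0,1,1,0,0]
Step 3: insert rgp at [7, 10, 15, 16] -> counters=[0,0,0,1,0,0,0,1,0,0,1,1,1,0,0,1,1,0,1,0,0,0,0,0,0,0,0,1,1,0,0,0,0,1,1,0,0]
Step 4: delete rgp at [7, 10, 15, 16] -> counters=[0,0,0,1,0,0,0,0,0,0,0,1,1,0,0,0,0,0,1,0,0,0,0,0,0,0,0,1,1,0,0,0,0,1,1,0,0]
Step 5: insert ti at [11, 12, 33, 34] -> counters=[0,0,0,1,0,0,0,0,0,0,0,2,2,0,0,0,0,0,1,0,0,0,0,0,0,0,0,1,1,0,0,0,0,2,2,0,0]
Step 6: insert ti at [11, 12, 33, 34] -> counters=[0,0,0,1,0,0,0,0,0,0,0,3,3,0,0,0,0,0,1,0,0,0,0,0,0,0,0,1,1,0,0,0,0,3,3,0,0]
Step 7: insert rgp at [7, 10, 15, 16] -> counters=[0,0,0,1,0,0,0,1,0,0,1,3,3,0,0,1,1,0,1,0,0,0,0,0,0,0,0,1,1,0,0,0,0,3,3,0,0]
Query sok: check counters[18]=1 counters[24]=0 counters[34]=3 counters[36]=0 -> no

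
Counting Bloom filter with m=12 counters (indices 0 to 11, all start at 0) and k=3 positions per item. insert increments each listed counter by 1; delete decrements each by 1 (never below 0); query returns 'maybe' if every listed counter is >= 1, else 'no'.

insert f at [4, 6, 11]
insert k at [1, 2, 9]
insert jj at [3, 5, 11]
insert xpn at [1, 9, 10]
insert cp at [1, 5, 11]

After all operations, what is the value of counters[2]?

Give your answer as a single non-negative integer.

Answer: 1

Derivation:
Step 1: insert f at [4, 6, 11] -> counters=[0,0,0,0,1,0,1,0,0,0,0,1]
Step 2: insert k at [1, 2, 9] -> counters=[0,1,1,0,1,0,1,0,0,1,0,1]
Step 3: insert jj at [3, 5, 11] -> counters=[0,1,1,1,1,1,1,0,0,1,0,2]
Step 4: insert xpn at [1, 9, 10] -> counters=[0,2,1,1,1,1,1,0,0,2,1,2]
Step 5: insert cp at [1, 5, 11] -> counters=[0,3,1,1,1,2,1,0,0,2,1,3]
Final counters=[0,3,1,1,1,2,1,0,0,2,1,3] -> counters[2]=1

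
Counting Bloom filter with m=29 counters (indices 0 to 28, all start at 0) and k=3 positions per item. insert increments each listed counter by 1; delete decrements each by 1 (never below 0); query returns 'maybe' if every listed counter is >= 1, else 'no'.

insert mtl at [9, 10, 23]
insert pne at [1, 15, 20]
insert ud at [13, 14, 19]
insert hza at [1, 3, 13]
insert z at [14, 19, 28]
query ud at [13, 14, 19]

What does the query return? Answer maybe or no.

Step 1: insert mtl at [9, 10, 23] -> counters=[0,0,0,0,0,0,0,0,0,1,1,0,0,0,0,0,0,0,0,0,0,0,0,1,0,0,0,0,0]
Step 2: insert pne at [1, 15, 20] -> counters=[0,1,0,0,0,0,0,0,0,1,1,0,0,0,0,1,0,0,0,0,1,0,0,1,0,0,0,0,0]
Step 3: insert ud at [13, 14, 19] -> counters=[0,1,0,0,0,0,0,0,0,1,1,0,0,1,1,1,0,0,0,1,1,0,0,1,0,0,0,0,0]
Step 4: insert hza at [1, 3, 13] -> counters=[0,2,0,1,0,0,0,0,0,1,1,0,0,2,1,1,0,0,0,1,1,0,0,1,0,0,0,0,0]
Step 5: insert z at [14, 19, 28] -> counters=[0,2,0,1,0,0,0,0,0,1,1,0,0,2,2,1,0,0,0,2,1,0,0,1,0,0,0,0,1]
Query ud: check counters[13]=2 counters[14]=2 counters[19]=2 -> maybe

Answer: maybe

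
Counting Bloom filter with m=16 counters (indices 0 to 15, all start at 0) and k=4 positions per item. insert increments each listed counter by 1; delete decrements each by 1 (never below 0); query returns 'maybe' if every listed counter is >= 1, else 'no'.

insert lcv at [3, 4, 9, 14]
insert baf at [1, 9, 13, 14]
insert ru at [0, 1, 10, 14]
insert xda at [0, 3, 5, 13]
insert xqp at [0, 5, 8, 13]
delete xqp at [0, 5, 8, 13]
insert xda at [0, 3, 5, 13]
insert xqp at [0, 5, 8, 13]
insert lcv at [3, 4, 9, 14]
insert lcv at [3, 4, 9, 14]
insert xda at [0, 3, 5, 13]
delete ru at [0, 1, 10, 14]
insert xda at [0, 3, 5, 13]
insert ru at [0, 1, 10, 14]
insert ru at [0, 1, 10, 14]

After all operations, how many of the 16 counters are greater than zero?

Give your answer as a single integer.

Step 1: insert lcv at [3, 4, 9, 14] -> counters=[0,0,0,1,1,0,0,0,0,1,0,0,0,0,1,0]
Step 2: insert baf at [1, 9, 13, 14] -> counters=[0,1,0,1,1,0,0,0,0,2,0,0,0,1,2,0]
Step 3: insert ru at [0, 1, 10, 14] -> counters=[1,2,0,1,1,0,0,0,0,2,1,0,0,1,3,0]
Step 4: insert xda at [0, 3, 5, 13] -> counters=[2,2,0,2,1,1,0,0,0,2,1,0,0,2,3,0]
Step 5: insert xqp at [0, 5, 8, 13] -> counters=[3,2,0,2,1,2,0,0,1,2,1,0,0,3,3,0]
Step 6: delete xqp at [0, 5, 8, 13] -> counters=[2,2,0,2,1,1,0,0,0,2,1,0,0,2,3,0]
Step 7: insert xda at [0, 3, 5, 13] -> counters=[3,2,0,3,1,2,0,0,0,2,1,0,0,3,3,0]
Step 8: insert xqp at [0, 5, 8, 13] -> counters=[4,2,0,3,1,3,0,0,1,2,1,0,0,4,3,0]
Step 9: insert lcv at [3, 4, 9, 14] -> counters=[4,2,0,4,2,3,0,0,1,3,1,0,0,4,4,0]
Step 10: insert lcv at [3, 4, 9, 14] -> counters=[4,2,0,5,3,3,0,0,1,4,1,0,0,4,5,0]
Step 11: insert xda at [0, 3, 5, 13] -> counters=[5,2,0,6,3,4,0,0,1,4,1,0,0,5,5,0]
Step 12: delete ru at [0, 1, 10, 14] -> counters=[4,1,0,6,3,4,0,0,1,4,0,0,0,5,4,0]
Step 13: insert xda at [0, 3, 5, 13] -> counters=[5,1,0,7,3,5,0,0,1,4,0,0,0,6,4,0]
Step 14: insert ru at [0, 1, 10, 14] -> counters=[6,2,0,7,3,5,0,0,1,4,1,0,0,6,5,0]
Step 15: insert ru at [0, 1, 10, 14] -> counters=[7,3,0,7,3,5,0,0,1,4,2,0,0,6,6,0]
Final counters=[7,3,0,7,3,5,0,0,1,4,2,0,0,6,6,0] -> 10 nonzero

Answer: 10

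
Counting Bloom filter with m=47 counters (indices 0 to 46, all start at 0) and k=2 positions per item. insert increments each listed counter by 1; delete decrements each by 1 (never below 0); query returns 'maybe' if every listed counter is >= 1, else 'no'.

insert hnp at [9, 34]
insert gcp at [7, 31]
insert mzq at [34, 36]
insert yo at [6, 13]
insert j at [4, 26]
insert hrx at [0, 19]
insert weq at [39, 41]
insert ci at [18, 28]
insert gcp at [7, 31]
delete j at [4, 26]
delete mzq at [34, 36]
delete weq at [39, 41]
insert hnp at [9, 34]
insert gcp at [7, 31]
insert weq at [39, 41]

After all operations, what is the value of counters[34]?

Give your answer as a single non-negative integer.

Step 1: insert hnp at [9, 34] -> counters=[0,0,0,0,0,0,0,0,0,1,0,0,0,0,0,0,0,0,0,0,0,0,0,0,0,0,0,0,0,0,0,0,0,0,1,0,0,0,0,0,0,0,0,0,0,0,0]
Step 2: insert gcp at [7, 31] -> counters=[0,0,0,0,0,0,0,1,0,1,0,0,0,0,0,0,0,0,0,0,0,0,0,0,0,0,0,0,0,0,0,1,0,0,1,0,0,0,0,0,0,0,0,0,0,0,0]
Step 3: insert mzq at [34, 36] -> counters=[0,0,0,0,0,0,0,1,0,1,0,0,0,0,0,0,0,0,0,0,0,0,0,0,0,0,0,0,0,0,0,1,0,0,2,0,1,0,0,0,0,0,0,0,0,0,0]
Step 4: insert yo at [6, 13] -> counters=[0,0,0,0,0,0,1,1,0,1,0,0,0,1,0,0,0,0,0,0,0,0,0,0,0,0,0,0,0,0,0,1,0,0,2,0,1,0,0,0,0,0,0,0,0,0,0]
Step 5: insert j at [4, 26] -> counters=[0,0,0,0,1,0,1,1,0,1,0,0,0,1,0,0,0,0,0,0,0,0,0,0,0,0,1,0,0,0,0,1,0,0,2,0,1,0,0,0,0,0,0,0,0,0,0]
Step 6: insert hrx at [0, 19] -> counters=[1,0,0,0,1,0,1,1,0,1,0,0,0,1,0,0,0,0,0,1,0,0,0,0,0,0,1,0,0,0,0,1,0,0,2,0,1,0,0,0,0,0,0,0,0,0,0]
Step 7: insert weq at [39, 41] -> counters=[1,0,0,0,1,0,1,1,0,1,0,0,0,1,0,0,0,0,0,1,0,0,0,0,0,0,1,0,0,0,0,1,0,0,2,0,1,0,0,1,0,1,0,0,0,0,0]
Step 8: insert ci at [18, 28] -> counters=[1,0,0,0,1,0,1,1,0,1,0,0,0,1,0,0,0,0,1,1,0,0,0,0,0,0,1,0,1,0,0,1,0,0,2,0,1,0,0,1,0,1,0,0,0,0,0]
Step 9: insert gcp at [7, 31] -> counters=[1,0,0,0,1,0,1,2,0,1,0,0,0,1,0,0,0,0,1,1,0,0,0,0,0,0,1,0,1,0,0,2,0,0,2,0,1,0,0,1,0,1,0,0,0,0,0]
Step 10: delete j at [4, 26] -> counters=[1,0,0,0,0,0,1,2,0,1,0,0,0,1,0,0,0,0,1,1,0,0,0,0,0,0,0,0,1,0,0,2,0,0,2,0,1,0,0,1,0,1,0,0,0,0,0]
Step 11: delete mzq at [34, 36] -> counters=[1,0,0,0,0,0,1,2,0,1,0,0,0,1,0,0,0,0,1,1,0,0,0,0,0,0,0,0,1,0,0,2,0,0,1,0,0,0,0,1,0,1,0,0,0,0,0]
Step 12: delete weq at [39, 41] -> counters=[1,0,0,0,0,0,1,2,0,1,0,0,0,1,0,0,0,0,1,1,0,0,0,0,0,0,0,0,1,0,0,2,0,0,1,0,0,0,0,0,0,0,0,0,0,0,0]
Step 13: insert hnp at [9, 34] -> counters=[1,0,0,0,0,0,1,2,0,2,0,0,0,1,0,0,0,0,1,1,0,0,0,0,0,0,0,0,1,0,0,2,0,0,2,0,0,0,0,0,0,0,0,0,0,0,0]
Step 14: insert gcp at [7, 31] -> counters=[1,0,0,0,0,0,1,3,0,2,0,0,0,1,0,0,0,0,1,1,0,0,0,0,0,0,0,0,1,0,0,3,0,0,2,0,0,0,0,0,0,0,0,0,0,0,0]
Step 15: insert weq at [39, 41] -> counters=[1,0,0,0,0,0,1,3,0,2,0,0,0,1,0,0,0,0,1,1,0,0,0,0,0,0,0,0,1,0,0,3,0,0,2,0,0,0,0,1,0,1,0,0,0,0,0]
Final counters=[1,0,0,0,0,0,1,3,0,2,0,0,0,1,0,0,0,0,1,1,0,0,0,0,0,0,0,0,1,0,0,3,0,0,2,0,0,0,0,1,0,1,0,0,0,0,0] -> counters[34]=2

Answer: 2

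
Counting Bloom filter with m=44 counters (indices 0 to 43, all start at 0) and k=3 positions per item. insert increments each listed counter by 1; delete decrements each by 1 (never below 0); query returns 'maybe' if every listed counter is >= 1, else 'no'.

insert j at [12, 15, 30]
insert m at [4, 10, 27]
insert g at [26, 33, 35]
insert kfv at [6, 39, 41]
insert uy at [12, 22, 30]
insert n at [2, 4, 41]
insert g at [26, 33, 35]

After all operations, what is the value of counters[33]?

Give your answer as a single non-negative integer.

Answer: 2

Derivation:
Step 1: insert j at [12, 15, 30] -> counters=[0,0,0,0,0,0,0,0,0,0,0,0,1,0,0,1,0,0,0,0,0,0,0,0,0,0,0,0,0,0,1,0,0,0,0,0,0,0,0,0,0,0,0,0]
Step 2: insert m at [4, 10, 27] -> counters=[0,0,0,0,1,0,0,0,0,0,1,0,1,0,0,1,0,0,0,0,0,0,0,0,0,0,0,1,0,0,1,0,0,0,0,0,0,0,0,0,0,0,0,0]
Step 3: insert g at [26, 33, 35] -> counters=[0,0,0,0,1,0,0,0,0,0,1,0,1,0,0,1,0,0,0,0,0,0,0,0,0,0,1,1,0,0,1,0,0,1,0,1,0,0,0,0,0,0,0,0]
Step 4: insert kfv at [6, 39, 41] -> counters=[0,0,0,0,1,0,1,0,0,0,1,0,1,0,0,1,0,0,0,0,0,0,0,0,0,0,1,1,0,0,1,0,0,1,0,1,0,0,0,1,0,1,0,0]
Step 5: insert uy at [12, 22, 30] -> counters=[0,0,0,0,1,0,1,0,0,0,1,0,2,0,0,1,0,0,0,0,0,0,1,0,0,0,1,1,0,0,2,0,0,1,0,1,0,0,0,1,0,1,0,0]
Step 6: insert n at [2, 4, 41] -> counters=[0,0,1,0,2,0,1,0,0,0,1,0,2,0,0,1,0,0,0,0,0,0,1,0,0,0,1,1,0,0,2,0,0,1,0,1,0,0,0,1,0,2,0,0]
Step 7: insert g at [26, 33, 35] -> counters=[0,0,1,0,2,0,1,0,0,0,1,0,2,0,0,1,0,0,0,0,0,0,1,0,0,0,2,1,0,0,2,0,0,2,0,2,0,0,0,1,0,2,0,0]
Final counters=[0,0,1,0,2,0,1,0,0,0,1,0,2,0,0,1,0,0,0,0,0,0,1,0,0,0,2,1,0,0,2,0,0,2,0,2,0,0,0,1,0,2,0,0] -> counters[33]=2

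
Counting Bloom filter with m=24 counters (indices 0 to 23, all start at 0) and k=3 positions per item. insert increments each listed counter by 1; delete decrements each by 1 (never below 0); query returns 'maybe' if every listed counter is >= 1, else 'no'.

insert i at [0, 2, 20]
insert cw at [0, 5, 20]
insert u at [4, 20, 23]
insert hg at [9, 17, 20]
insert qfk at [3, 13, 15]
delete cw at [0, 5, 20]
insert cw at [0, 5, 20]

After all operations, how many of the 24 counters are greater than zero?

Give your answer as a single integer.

Step 1: insert i at [0, 2, 20] -> counters=[1,0,1,0,0,0,0,0,0,0,0,0,0,0,0,0,0,0,0,0,1,0,0,0]
Step 2: insert cw at [0, 5, 20] -> counters=[2,0,1,0,0,1,0,0,0,0,0,0,0,0,0,0,0,0,0,0,2,0,0,0]
Step 3: insert u at [4, 20, 23] -> counters=[2,0,1,0,1,1,0,0,0,0,0,0,0,0,0,0,0,0,0,0,3,0,0,1]
Step 4: insert hg at [9, 17, 20] -> counters=[2,0,1,0,1,1,0,0,0,1,0,0,0,0,0,0,0,1,0,0,4,0,0,1]
Step 5: insert qfk at [3, 13, 15] -> counters=[2,0,1,1,1,1,0,0,0,1,0,0,0,1,0,1,0,1,0,0,4,0,0,1]
Step 6: delete cw at [0, 5, 20] -> counters=[1,0,1,1,1,0,0,0,0,1,0,0,0,1,0,1,0,1,0,0,3,0,0,1]
Step 7: insert cw at [0, 5, 20] -> counters=[2,0,1,1,1,1,0,0,0,1,0,0,0,1,0,1,0,1,0,0,4,0,0,1]
Final counters=[2,0,1,1,1,1,0,0,0,1,0,0,0,1,0,1,0,1,0,0,4,0,0,1] -> 11 nonzero

Answer: 11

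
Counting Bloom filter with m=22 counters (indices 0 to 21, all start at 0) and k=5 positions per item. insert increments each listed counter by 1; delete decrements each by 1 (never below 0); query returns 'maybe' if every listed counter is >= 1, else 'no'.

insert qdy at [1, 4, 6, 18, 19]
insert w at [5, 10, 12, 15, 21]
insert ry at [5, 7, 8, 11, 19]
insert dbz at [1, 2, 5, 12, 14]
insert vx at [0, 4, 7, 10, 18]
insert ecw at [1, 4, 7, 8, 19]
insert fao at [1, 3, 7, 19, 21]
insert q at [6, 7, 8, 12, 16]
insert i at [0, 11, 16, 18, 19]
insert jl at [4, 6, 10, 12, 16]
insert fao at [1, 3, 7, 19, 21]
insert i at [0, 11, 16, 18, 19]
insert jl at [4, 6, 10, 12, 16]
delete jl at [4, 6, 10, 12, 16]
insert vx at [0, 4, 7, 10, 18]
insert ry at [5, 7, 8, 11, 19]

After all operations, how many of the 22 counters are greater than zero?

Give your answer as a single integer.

Answer: 18

Derivation:
Step 1: insert qdy at [1, 4, 6, 18, 19] -> counters=[0,1,0,0,1,0,1,0,0,0,0,0,0,0,0,0,0,0,1,1,0,0]
Step 2: insert w at [5, 10, 12, 15, 21] -> counters=[0,1,0,0,1,1,1,0,0,0,1,0,1,0,0,1,0,0,1,1,0,1]
Step 3: insert ry at [5, 7, 8, 11, 19] -> counters=[0,1,0,0,1,2,1,1,1,0,1,1,1,0,0,1,0,0,1,2,0,1]
Step 4: insert dbz at [1, 2, 5, 12, 14] -> counters=[0,2,1,0,1,3,1,1,1,0,1,1,2,0,1,1,0,0,1,2,0,1]
Step 5: insert vx at [0, 4, 7, 10, 18] -> counters=[1,2,1,0,2,3,1,2,1,0,2,1,2,0,1,1,0,0,2,2,0,1]
Step 6: insert ecw at [1, 4, 7, 8, 19] -> counters=[1,3,1,0,3,3,1,3,2,0,2,1,2,0,1,1,0,0,2,3,0,1]
Step 7: insert fao at [1, 3, 7, 19, 21] -> counters=[1,4,1,1,3,3,1,4,2,0,2,1,2,0,1,1,0,0,2,4,0,2]
Step 8: insert q at [6, 7, 8, 12, 16] -> counters=[1,4,1,1,3,3,2,5,3,0,2,1,3,0,1,1,1,0,2,4,0,2]
Step 9: insert i at [0, 11, 16, 18, 19] -> counters=[2,4,1,1,3,3,2,5,3,0,2,2,3,0,1,1,2,0,3,5,0,2]
Step 10: insert jl at [4, 6, 10, 12, 16] -> counters=[2,4,1,1,4,3,3,5,3,0,3,2,4,0,1,1,3,0,3,5,0,2]
Step 11: insert fao at [1, 3, 7, 19, 21] -> counters=[2,5,1,2,4,3,3,6,3,0,3,2,4,0,1,1,3,0,3,6,0,3]
Step 12: insert i at [0, 11, 16, 18, 19] -> counters=[3,5,1,2,4,3,3,6,3,0,3,3,4,0,1,1,4,0,4,7,0,3]
Step 13: insert jl at [4, 6, 10, 12, 16] -> counters=[3,5,1,2,5,3,4,6,3,0,4,3,5,0,1,1,5,0,4,7,0,3]
Step 14: delete jl at [4, 6, 10, 12, 16] -> counters=[3,5,1,2,4,3,3,6,3,0,3,3,4,0,1,1,4,0,4,7,0,3]
Step 15: insert vx at [0, 4, 7, 10, 18] -> counters=[4,5,1,2,5,3,3,7,3,0,4,3,4,0,1,1,4,0,5,7,0,3]
Step 16: insert ry at [5, 7, 8, 11, 19] -> counters=[4,5,1,2,5,4,3,8,4,0,4,4,4,0,1,1,4,0,5,8,0,3]
Final counters=[4,5,1,2,5,4,3,8,4,0,4,4,4,0,1,1,4,0,5,8,0,3] -> 18 nonzero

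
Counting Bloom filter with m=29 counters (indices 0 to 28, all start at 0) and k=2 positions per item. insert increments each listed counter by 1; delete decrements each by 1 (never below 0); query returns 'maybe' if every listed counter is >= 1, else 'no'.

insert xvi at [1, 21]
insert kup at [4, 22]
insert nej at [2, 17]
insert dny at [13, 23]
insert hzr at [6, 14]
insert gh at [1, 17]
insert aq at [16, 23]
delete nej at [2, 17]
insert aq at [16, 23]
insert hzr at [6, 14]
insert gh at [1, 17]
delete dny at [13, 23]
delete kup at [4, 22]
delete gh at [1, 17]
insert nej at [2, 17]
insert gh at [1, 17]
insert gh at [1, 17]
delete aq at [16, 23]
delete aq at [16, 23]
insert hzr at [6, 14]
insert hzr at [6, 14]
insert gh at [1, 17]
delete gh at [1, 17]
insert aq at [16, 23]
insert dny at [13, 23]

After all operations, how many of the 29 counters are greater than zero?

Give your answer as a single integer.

Step 1: insert xvi at [1, 21] -> counters=[0,1,0,0,0,0,0,0,0,0,0,0,0,0,0,0,0,0,0,0,0,1,0,0,0,0,0,0,0]
Step 2: insert kup at [4, 22] -> counters=[0,1,0,0,1,0,0,0,0,0,0,0,0,0,0,0,0,0,0,0,0,1,1,0,0,0,0,0,0]
Step 3: insert nej at [2, 17] -> counters=[0,1,1,0,1,0,0,0,0,0,0,0,0,0,0,0,0,1,0,0,0,1,1,0,0,0,0,0,0]
Step 4: insert dny at [13, 23] -> counters=[0,1,1,0,1,0,0,0,0,0,0,0,0,1,0,0,0,1,0,0,0,1,1,1,0,0,0,0,0]
Step 5: insert hzr at [6, 14] -> counters=[0,1,1,0,1,0,1,0,0,0,0,0,0,1,1,0,0,1,0,0,0,1,1,1,0,0,0,0,0]
Step 6: insert gh at [1, 17] -> counters=[0,2,1,0,1,0,1,0,0,0,0,0,0,1,1,0,0,2,0,0,0,1,1,1,0,0,0,0,0]
Step 7: insert aq at [16, 23] -> counters=[0,2,1,0,1,0,1,0,0,0,0,0,0,1,1,0,1,2,0,0,0,1,1,2,0,0,0,0,0]
Step 8: delete nej at [2, 17] -> counters=[0,2,0,0,1,0,1,0,0,0,0,0,0,1,1,0,1,1,0,0,0,1,1,2,0,0,0,0,0]
Step 9: insert aq at [16, 23] -> counters=[0,2,0,0,1,0,1,0,0,0,0,0,0,1,1,0,2,1,0,0,0,1,1,3,0,0,0,0,0]
Step 10: insert hzr at [6, 14] -> counters=[0,2,0,0,1,0,2,0,0,0,0,0,0,1,2,0,2,1,0,0,0,1,1,3,0,0,0,0,0]
Step 11: insert gh at [1, 17] -> counters=[0,3,0,0,1,0,2,0,0,0,0,0,0,1,2,0,2,2,0,0,0,1,1,3,0,0,0,0,0]
Step 12: delete dny at [13, 23] -> counters=[0,3,0,0,1,0,2,0,0,0,0,0,0,0,2,0,2,2,0,0,0,1,1,2,0,0,0,0,0]
Step 13: delete kup at [4, 22] -> counters=[0,3,0,0,0,0,2,0,0,0,0,0,0,0,2,0,2,2,0,0,0,1,0,2,0,0,0,0,0]
Step 14: delete gh at [1, 17] -> counters=[0,2,0,0,0,0,2,0,0,0,0,0,0,0,2,0,2,1,0,0,0,1,0,2,0,0,0,0,0]
Step 15: insert nej at [2, 17] -> counters=[0,2,1,0,0,0,2,0,0,0,0,0,0,0,2,0,2,2,0,0,0,1,0,2,0,0,0,0,0]
Step 16: insert gh at [1, 17] -> counters=[0,3,1,0,0,0,2,0,0,0,0,0,0,0,2,0,2,3,0,0,0,1,0,2,0,0,0,0,0]
Step 17: insert gh at [1, 17] -> counters=[0,4,1,0,0,0,2,0,0,0,0,0,0,0,2,0,2,4,0,0,0,1,0,2,0,0,0,0,0]
Step 18: delete aq at [16, 23] -> counters=[0,4,1,0,0,0,2,0,0,0,0,0,0,0,2,0,1,4,0,0,0,1,0,1,0,0,0,0,0]
Step 19: delete aq at [16, 23] -> counters=[0,4,1,0,0,0,2,0,0,0,0,0,0,0,2,0,0,4,0,0,0,1,0,0,0,0,0,0,0]
Step 20: insert hzr at [6, 14] -> counters=[0,4,1,0,0,0,3,0,0,0,0,0,0,0,3,0,0,4,0,0,0,1,0,0,0,0,0,0,0]
Step 21: insert hzr at [6, 14] -> counters=[0,4,1,0,0,0,4,0,0,0,0,0,0,0,4,0,0,4,0,0,0,1,0,0,0,0,0,0,0]
Step 22: insert gh at [1, 17] -> counters=[0,5,1,0,0,0,4,0,0,0,0,0,0,0,4,0,0,5,0,0,0,1,0,0,0,0,0,0,0]
Step 23: delete gh at [1, 17] -> counters=[0,4,1,0,0,0,4,0,0,0,0,0,0,0,4,0,0,4,0,0,0,1,0,0,0,0,0,0,0]
Step 24: insert aq at [16, 23] -> counters=[0,4,1,0,0,0,4,0,0,0,0,0,0,0,4,0,1,4,0,0,0,1,0,1,0,0,0,0,0]
Step 25: insert dny at [13, 23] -> counters=[0,4,1,0,0,0,4,0,0,0,0,0,0,1,4,0,1,4,0,0,0,1,0,2,0,0,0,0,0]
Final counters=[0,4,1,0,0,0,4,0,0,0,0,0,0,1,4,0,1,4,0,0,0,1,0,2,0,0,0,0,0] -> 9 nonzero

Answer: 9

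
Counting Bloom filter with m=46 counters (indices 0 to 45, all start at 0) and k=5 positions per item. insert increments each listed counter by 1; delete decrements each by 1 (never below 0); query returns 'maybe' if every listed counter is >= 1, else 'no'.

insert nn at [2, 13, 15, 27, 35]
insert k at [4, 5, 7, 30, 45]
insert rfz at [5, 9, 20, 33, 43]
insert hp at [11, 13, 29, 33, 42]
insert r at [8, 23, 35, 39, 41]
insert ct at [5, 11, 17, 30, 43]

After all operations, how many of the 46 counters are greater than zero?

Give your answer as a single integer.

Step 1: insert nn at [2, 13, 15, 27, 35] -> counters=[0,0,1,0,0,0,0,0,0,0,0,0,0,1,0,1,0,0,0,0,0,0,0,0,0,0,0,1,0,0,0,0,0,0,0,1,0,0,0,0,0,0,0,0,0,0]
Step 2: insert k at [4, 5, 7, 30, 45] -> counters=[0,0,1,0,1,1,0,1,0,0,0,0,0,1,0,1,0,0,0,0,0,0,0,0,0,0,0,1,0,0,1,0,0,0,0,1,0,0,0,0,0,0,0,0,0,1]
Step 3: insert rfz at [5, 9, 20, 33, 43] -> counters=[0,0,1,0,1,2,0,1,0,1,0,0,0,1,0,1,0,0,0,0,1,0,0,0,0,0,0,1,0,0,1,0,0,1,0,1,0,0,0,0,0,0,0,1,0,1]
Step 4: insert hp at [11, 13, 29, 33, 42] -> counters=[0,0,1,0,1,2,0,1,0,1,0,1,0,2,0,1,0,0,0,0,1,0,0,0,0,0,0,1,0,1,1,0,0,2,0,1,0,0,0,0,0,0,1,1,0,1]
Step 5: insert r at [8, 23, 35, 39, 41] -> counters=[0,0,1,0,1,2,0,1,1,1,0,1,0,2,0,1,0,0,0,0,1,0,0,1,0,0,0,1,0,1,1,0,0,2,0,2,0,0,0,1,0,1,1,1,0,1]
Step 6: insert ct at [5, 11, 17, 30, 43] -> counters=[0,0,1,0,1,3,0,1,1,1,0,2,0,2,0,1,0,1,0,0,1,0,0,1,0,0,0,1,0,1,2,0,0,2,0,2,0,0,0,1,0,1,1,2,0,1]
Final counters=[0,0,1,0,1,3,0,1,1,1,0,2,0,2,0,1,0,1,0,0,1,0,0,1,0,0,0,1,0,1,2,0,0,2,0,2,0,0,0,1,0,1,1,2,0,1] -> 22 nonzero

Answer: 22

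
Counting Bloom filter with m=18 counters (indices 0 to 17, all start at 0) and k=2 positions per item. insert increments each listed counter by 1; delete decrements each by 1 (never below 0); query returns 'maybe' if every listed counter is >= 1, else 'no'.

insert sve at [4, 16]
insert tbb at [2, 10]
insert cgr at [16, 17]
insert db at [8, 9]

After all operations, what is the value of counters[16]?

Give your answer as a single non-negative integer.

Step 1: insert sve at [4, 16] -> counters=[0,0,0,0,1,0,0,0,0,0,0,0,0,0,0,0,1,0]
Step 2: insert tbb at [2, 10] -> counters=[0,0,1,0,1,0,0,0,0,0,1,0,0,0,0,0,1,0]
Step 3: insert cgr at [16, 17] -> counters=[0,0,1,0,1,0,0,0,0,0,1,0,0,0,0,0,2,1]
Step 4: insert db at [8, 9] -> counters=[0,0,1,0,1,0,0,0,1,1,1,0,0,0,0,0,2,1]
Final counters=[0,0,1,0,1,0,0,0,1,1,1,0,0,0,0,0,2,1] -> counters[16]=2

Answer: 2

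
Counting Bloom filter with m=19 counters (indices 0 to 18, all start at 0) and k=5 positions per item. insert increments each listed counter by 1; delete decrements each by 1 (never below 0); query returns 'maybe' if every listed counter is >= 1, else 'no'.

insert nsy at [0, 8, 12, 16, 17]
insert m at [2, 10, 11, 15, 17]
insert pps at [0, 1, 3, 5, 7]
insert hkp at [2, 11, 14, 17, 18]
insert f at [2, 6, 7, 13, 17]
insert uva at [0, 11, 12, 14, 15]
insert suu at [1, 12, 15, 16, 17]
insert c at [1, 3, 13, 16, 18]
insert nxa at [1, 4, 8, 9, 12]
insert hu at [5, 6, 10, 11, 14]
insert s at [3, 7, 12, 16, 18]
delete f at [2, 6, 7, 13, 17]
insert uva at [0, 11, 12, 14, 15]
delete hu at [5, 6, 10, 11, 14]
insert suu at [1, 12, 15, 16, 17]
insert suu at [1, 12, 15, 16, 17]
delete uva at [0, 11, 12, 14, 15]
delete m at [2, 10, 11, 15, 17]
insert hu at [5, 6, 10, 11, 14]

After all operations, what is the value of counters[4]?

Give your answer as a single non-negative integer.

Answer: 1

Derivation:
Step 1: insert nsy at [0, 8, 12, 16, 17] -> counters=[1,0,0,0,0,0,0,0,1,0,0,0,1,0,0,0,1,1,0]
Step 2: insert m at [2, 10, 11, 15, 17] -> counters=[1,0,1,0,0,0,0,0,1,0,1,1,1,0,0,1,1,2,0]
Step 3: insert pps at [0, 1, 3, 5, 7] -> counters=[2,1,1,1,0,1,0,1,1,0,1,1,1,0,0,1,1,2,0]
Step 4: insert hkp at [2, 11, 14, 17, 18] -> counters=[2,1,2,1,0,1,0,1,1,0,1,2,1,0,1,1,1,3,1]
Step 5: insert f at [2, 6, 7, 13, 17] -> counters=[2,1,3,1,0,1,1,2,1,0,1,2,1,1,1,1,1,4,1]
Step 6: insert uva at [0, 11, 12, 14, 15] -> counters=[3,1,3,1,0,1,1,2,1,0,1,3,2,1,2,2,1,4,1]
Step 7: insert suu at [1, 12, 15, 16, 17] -> counters=[3,2,3,1,0,1,1,2,1,0,1,3,3,1,2,3,2,5,1]
Step 8: insert c at [1, 3, 13, 16, 18] -> counters=[3,3,3,2,0,1,1,2,1,0,1,3,3,2,2,3,3,5,2]
Step 9: insert nxa at [1, 4, 8, 9, 12] -> counters=[3,4,3,2,1,1,1,2,2,1,1,3,4,2,2,3,3,5,2]
Step 10: insert hu at [5, 6, 10, 11, 14] -> counters=[3,4,3,2,1,2,2,2,2,1,2,4,4,2,3,3,3,5,2]
Step 11: insert s at [3, 7, 12, 16, 18] -> counters=[3,4,3,3,1,2,2,3,2,1,2,4,5,2,3,3,4,5,3]
Step 12: delete f at [2, 6, 7, 13, 17] -> counters=[3,4,2,3,1,2,1,2,2,1,2,4,5,1,3,3,4,4,3]
Step 13: insert uva at [0, 11, 12, 14, 15] -> counters=[4,4,2,3,1,2,1,2,2,1,2,5,6,1,4,4,4,4,3]
Step 14: delete hu at [5, 6, 10, 11, 14] -> counters=[4,4,2,3,1,1,0,2,2,1,1,4,6,1,3,4,4,4,3]
Step 15: insert suu at [1, 12, 15, 16, 17] -> counters=[4,5,2,3,1,1,0,2,2,1,1,4,7,1,3,5,5,5,3]
Step 16: insert suu at [1, 12, 15, 16, 17] -> counters=[4,6,2,3,1,1,0,2,2,1,1,4,8,1,3,6,6,6,3]
Step 17: delete uva at [0, 11, 12, 14, 15] -> counters=[3,6,2,3,1,1,0,2,2,1,1,3,7,1,2,5,6,6,3]
Step 18: delete m at [2, 10, 11, 15, 17] -> counters=[3,6,1,3,1,1,0,2,2,1,0,2,7,1,2,4,6,5,3]
Step 19: insert hu at [5, 6, 10, 11, 14] -> counters=[3,6,1,3,1,2,1,2,2,1,1,3,7,1,3,4,6,5,3]
Final counters=[3,6,1,3,1,2,1,2,2,1,1,3,7,1,3,4,6,5,3] -> counters[4]=1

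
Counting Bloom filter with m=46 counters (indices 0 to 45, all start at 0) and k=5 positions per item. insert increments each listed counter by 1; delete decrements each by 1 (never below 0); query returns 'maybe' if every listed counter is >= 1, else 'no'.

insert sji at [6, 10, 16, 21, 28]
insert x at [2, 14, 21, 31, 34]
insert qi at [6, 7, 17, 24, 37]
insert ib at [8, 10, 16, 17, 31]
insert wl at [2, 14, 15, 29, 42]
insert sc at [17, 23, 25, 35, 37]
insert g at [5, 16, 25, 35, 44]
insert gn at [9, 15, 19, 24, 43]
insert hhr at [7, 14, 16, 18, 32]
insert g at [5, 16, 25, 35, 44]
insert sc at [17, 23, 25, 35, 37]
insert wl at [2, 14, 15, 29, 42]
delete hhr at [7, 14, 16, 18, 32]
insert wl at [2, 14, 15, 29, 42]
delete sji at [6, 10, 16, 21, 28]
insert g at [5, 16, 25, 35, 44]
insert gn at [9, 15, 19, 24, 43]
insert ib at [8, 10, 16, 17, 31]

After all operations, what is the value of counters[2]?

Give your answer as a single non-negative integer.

Answer: 4

Derivation:
Step 1: insert sji at [6, 10, 16, 21, 28] -> counters=[0,0,0,0,0,0,1,0,0,0,1,0,0,0,0,0,1,0,0,0,0,1,0,0,0,0,0,0,1,0,0,0,0,0,0,0,0,0,0,0,0,0,0,0,0,0]
Step 2: insert x at [2, 14, 21, 31, 34] -> counters=[0,0,1,0,0,0,1,0,0,0,1,0,0,0,1,0,1,0,0,0,0,2,0,0,0,0,0,0,1,0,0,1,0,0,1,0,0,0,0,0,0,0,0,0,0,0]
Step 3: insert qi at [6, 7, 17, 24, 37] -> counters=[0,0,1,0,0,0,2,1,0,0,1,0,0,0,1,0,1,1,0,0,0,2,0,0,1,0,0,0,1,0,0,1,0,0,1,0,0,1,0,0,0,0,0,0,0,0]
Step 4: insert ib at [8, 10, 16, 17, 31] -> counters=[0,0,1,0,0,0,2,1,1,0,2,0,0,0,1,0,2,2,0,0,0,2,0,0,1,0,0,0,1,0,0,2,0,0,1,0,0,1,0,0,0,0,0,0,0,0]
Step 5: insert wl at [2, 14, 15, 29, 42] -> counters=[0,0,2,0,0,0,2,1,1,0,2,0,0,0,2,1,2,2,0,0,0,2,0,0,1,0,0,0,1,1,0,2,0,0,1,0,0,1,0,0,0,0,1,0,0,0]
Step 6: insert sc at [17, 23, 25, 35, 37] -> counters=[0,0,2,0,0,0,2,1,1,0,2,0,0,0,2,1,2,3,0,0,0,2,0,1,1,1,0,0,1,1,0,2,0,0,1,1,0,2,0,0,0,0,1,0,0,0]
Step 7: insert g at [5, 16, 25, 35, 44] -> counters=[0,0,2,0,0,1,2,1,1,0,2,0,0,0,2,1,3,3,0,0,0,2,0,1,1,2,0,0,1,1,0,2,0,0,1,2,0,2,0,0,0,0,1,0,1,0]
Step 8: insert gn at [9, 15, 19, 24, 43] -> counters=[0,0,2,0,0,1,2,1,1,1,2,0,0,0,2,2,3,3,0,1,0,2,0,1,2,2,0,0,1,1,0,2,0,0,1,2,0,2,0,0,0,0,1,1,1,0]
Step 9: insert hhr at [7, 14, 16, 18, 32] -> counters=[0,0,2,0,0,1,2,2,1,1,2,0,0,0,3,2,4,3,1,1,0,2,0,1,2,2,0,0,1,1,0,2,1,0,1,2,0,2,0,0,0,0,1,1,1,0]
Step 10: insert g at [5, 16, 25, 35, 44] -> counters=[0,0,2,0,0,2,2,2,1,1,2,0,0,0,3,2,5,3,1,1,0,2,0,1,2,3,0,0,1,1,0,2,1,0,1,3,0,2,0,0,0,0,1,1,2,0]
Step 11: insert sc at [17, 23, 25, 35, 37] -> counters=[0,0,2,0,0,2,2,2,1,1,2,0,0,0,3,2,5,4,1,1,0,2,0,2,2,4,0,0,1,1,0,2,1,0,1,4,0,3,0,0,0,0,1,1,2,0]
Step 12: insert wl at [2, 14, 15, 29, 42] -> counters=[0,0,3,0,0,2,2,2,1,1,2,0,0,0,4,3,5,4,1,1,0,2,0,2,2,4,0,0,1,2,0,2,1,0,1,4,0,3,0,0,0,0,2,1,2,0]
Step 13: delete hhr at [7, 14, 16, 18, 32] -> counters=[0,0,3,0,0,2,2,1,1,1,2,0,0,0,3,3,4,4,0,1,0,2,0,2,2,4,0,0,1,2,0,2,0,0,1,4,0,3,0,0,0,0,2,1,2,0]
Step 14: insert wl at [2, 14, 15, 29, 42] -> counters=[0,0,4,0,0,2,2,1,1,1,2,0,0,0,4,4,4,4,0,1,0,2,0,2,2,4,0,0,1,3,0,2,0,0,1,4,0,3,0,0,0,0,3,1,2,0]
Step 15: delete sji at [6, 10, 16, 21, 28] -> counters=[0,0,4,0,0,2,1,1,1,1,1,0,0,0,4,4,3,4,0,1,0,1,0,2,2,4,0,0,0,3,0,2,0,0,1,4,0,3,0,0,0,0,3,1,2,0]
Step 16: insert g at [5, 16, 25, 35, 44] -> counters=[0,0,4,0,0,3,1,1,1,1,1,0,0,0,4,4,4,4,0,1,0,1,0,2,2,5,0,0,0,3,0,2,0,0,1,5,0,3,0,0,0,0,3,1,3,0]
Step 17: insert gn at [9, 15, 19, 24, 43] -> counters=[0,0,4,0,0,3,1,1,1,2,1,0,0,0,4,5,4,4,0,2,0,1,0,2,3,5,0,0,0,3,0,2,0,0,1,5,0,3,0,0,0,0,3,2,3,0]
Step 18: insert ib at [8, 10, 16, 17, 31] -> counters=[0,0,4,0,0,3,1,1,2,2,2,0,0,0,4,5,5,5,0,2,0,1,0,2,3,5,0,0,0,3,0,3,0,0,1,5,0,3,0,0,0,0,3,2,3,0]
Final counters=[0,0,4,0,0,3,1,1,2,2,2,0,0,0,4,5,5,5,0,2,0,1,0,2,3,5,0,0,0,3,0,3,0,0,1,5,0,3,0,0,0,0,3,2,3,0] -> counters[2]=4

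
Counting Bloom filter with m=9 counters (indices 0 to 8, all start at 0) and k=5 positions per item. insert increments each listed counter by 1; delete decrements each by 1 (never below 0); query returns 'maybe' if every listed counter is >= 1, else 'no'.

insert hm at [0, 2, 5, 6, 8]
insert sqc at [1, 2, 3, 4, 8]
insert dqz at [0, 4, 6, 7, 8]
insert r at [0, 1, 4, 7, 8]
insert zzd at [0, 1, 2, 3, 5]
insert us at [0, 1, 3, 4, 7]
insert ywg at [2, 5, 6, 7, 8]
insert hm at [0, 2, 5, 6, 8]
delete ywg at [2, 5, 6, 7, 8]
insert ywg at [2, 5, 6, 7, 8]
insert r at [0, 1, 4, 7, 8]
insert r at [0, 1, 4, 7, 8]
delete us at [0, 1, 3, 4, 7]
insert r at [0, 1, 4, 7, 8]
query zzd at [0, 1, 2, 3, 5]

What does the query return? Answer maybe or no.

Step 1: insert hm at [0, 2, 5, 6, 8] -> counters=[1,0,1,0,0,1,1,0,1]
Step 2: insert sqc at [1, 2, 3, 4, 8] -> counters=[1,1,2,1,1,1,1,0,2]
Step 3: insert dqz at [0, 4, 6, 7, 8] -> counters=[2,1,2,1,2,1,2,1,3]
Step 4: insert r at [0, 1, 4, 7, 8] -> counters=[3,2,2,1,3,1,2,2,4]
Step 5: insert zzd at [0, 1, 2, 3, 5] -> counters=[4,3,3,2,3,2,2,2,4]
Step 6: insert us at [0, 1, 3, 4, 7] -> counters=[5,4,3,3,4,2,2,3,4]
Step 7: insert ywg at [2, 5, 6, 7, 8] -> counters=[5,4,4,3,4,3,3,4,5]
Step 8: insert hm at [0, 2, 5, 6, 8] -> counters=[6,4,5,3,4,4,4,4,6]
Step 9: delete ywg at [2, 5, 6, 7, 8] -> counters=[6,4,4,3,4,3,3,3,5]
Step 10: insert ywg at [2, 5, 6, 7, 8] -> counters=[6,4,5,3,4,4,4,4,6]
Step 11: insert r at [0, 1, 4, 7, 8] -> counters=[7,5,5,3,5,4,4,5,7]
Step 12: insert r at [0, 1, 4, 7, 8] -> counters=[8,6,5,3,6,4,4,6,8]
Step 13: delete us at [0, 1, 3, 4, 7] -> counters=[7,5,5,2,5,4,4,5,8]
Step 14: insert r at [0, 1, 4, 7, 8] -> counters=[8,6,5,2,6,4,4,6,9]
Query zzd: check counters[0]=8 counters[1]=6 counters[2]=5 counters[3]=2 counters[5]=4 -> maybe

Answer: maybe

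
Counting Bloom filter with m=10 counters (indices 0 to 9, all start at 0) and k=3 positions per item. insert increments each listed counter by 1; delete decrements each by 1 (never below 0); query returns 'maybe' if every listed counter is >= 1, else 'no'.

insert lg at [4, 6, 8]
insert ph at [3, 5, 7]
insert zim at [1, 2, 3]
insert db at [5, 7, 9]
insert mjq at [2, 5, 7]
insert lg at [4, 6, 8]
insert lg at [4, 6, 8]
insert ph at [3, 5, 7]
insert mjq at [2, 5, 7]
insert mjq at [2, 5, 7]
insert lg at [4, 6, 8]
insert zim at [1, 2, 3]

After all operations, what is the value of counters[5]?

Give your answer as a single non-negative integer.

Step 1: insert lg at [4, 6, 8] -> counters=[0,0,0,0,1,0,1,0,1,0]
Step 2: insert ph at [3, 5, 7] -> counters=[0,0,0,1,1,1,1,1,1,0]
Step 3: insert zim at [1, 2, 3] -> counters=[0,1,1,2,1,1,1,1,1,0]
Step 4: insert db at [5, 7, 9] -> counters=[0,1,1,2,1,2,1,2,1,1]
Step 5: insert mjq at [2, 5, 7] -> counters=[0,1,2,2,1,3,1,3,1,1]
Step 6: insert lg at [4, 6, 8] -> counters=[0,1,2,2,2,3,2,3,2,1]
Step 7: insert lg at [4, 6, 8] -> counters=[0,1,2,2,3,3,3,3,3,1]
Step 8: insert ph at [3, 5, 7] -> counters=[0,1,2,3,3,4,3,4,3,1]
Step 9: insert mjq at [2, 5, 7] -> counters=[0,1,3,3,3,5,3,5,3,1]
Step 10: insert mjq at [2, 5, 7] -> counters=[0,1,4,3,3,6,3,6,3,1]
Step 11: insert lg at [4, 6, 8] -> counters=[0,1,4,3,4,6,4,6,4,1]
Step 12: insert zim at [1, 2, 3] -> counters=[0,2,5,4,4,6,4,6,4,1]
Final counters=[0,2,5,4,4,6,4,6,4,1] -> counters[5]=6

Answer: 6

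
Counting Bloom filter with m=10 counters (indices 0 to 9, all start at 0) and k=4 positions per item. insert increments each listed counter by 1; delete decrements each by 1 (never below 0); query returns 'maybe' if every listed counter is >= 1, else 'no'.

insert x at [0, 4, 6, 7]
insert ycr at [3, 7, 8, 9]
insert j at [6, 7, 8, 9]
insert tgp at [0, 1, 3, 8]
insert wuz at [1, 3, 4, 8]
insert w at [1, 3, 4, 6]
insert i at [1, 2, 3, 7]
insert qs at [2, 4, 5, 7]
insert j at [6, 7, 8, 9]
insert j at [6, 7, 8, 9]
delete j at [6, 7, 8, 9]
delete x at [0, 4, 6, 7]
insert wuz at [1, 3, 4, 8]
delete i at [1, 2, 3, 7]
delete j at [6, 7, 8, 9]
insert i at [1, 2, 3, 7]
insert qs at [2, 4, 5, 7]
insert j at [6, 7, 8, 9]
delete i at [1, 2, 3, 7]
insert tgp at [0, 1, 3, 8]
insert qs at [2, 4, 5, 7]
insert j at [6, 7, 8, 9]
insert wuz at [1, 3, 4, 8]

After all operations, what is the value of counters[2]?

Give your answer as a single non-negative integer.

Answer: 3

Derivation:
Step 1: insert x at [0, 4, 6, 7] -> counters=[1,0,0,0,1,0,1,1,0,0]
Step 2: insert ycr at [3, 7, 8, 9] -> counters=[1,0,0,1,1,0,1,2,1,1]
Step 3: insert j at [6, 7, 8, 9] -> counters=[1,0,0,1,1,0,2,3,2,2]
Step 4: insert tgp at [0, 1, 3, 8] -> counters=[2,1,0,2,1,0,2,3,3,2]
Step 5: insert wuz at [1, 3, 4, 8] -> counters=[2,2,0,3,2,0,2,3,4,2]
Step 6: insert w at [1, 3, 4, 6] -> counters=[2,3,0,4,3,0,3,3,4,2]
Step 7: insert i at [1, 2, 3, 7] -> counters=[2,4,1,5,3,0,3,4,4,2]
Step 8: insert qs at [2, 4, 5, 7] -> counters=[2,4,2,5,4,1,3,5,4,2]
Step 9: insert j at [6, 7, 8, 9] -> counters=[2,4,2,5,4,1,4,6,5,3]
Step 10: insert j at [6, 7, 8, 9] -> counters=[2,4,2,5,4,1,5,7,6,4]
Step 11: delete j at [6, 7, 8, 9] -> counters=[2,4,2,5,4,1,4,6,5,3]
Step 12: delete x at [0, 4, 6, 7] -> counters=[1,4,2,5,3,1,3,5,5,3]
Step 13: insert wuz at [1, 3, 4, 8] -> counters=[1,5,2,6,4,1,3,5,6,3]
Step 14: delete i at [1, 2, 3, 7] -> counters=[1,4,1,5,4,1,3,4,6,3]
Step 15: delete j at [6, 7, 8, 9] -> counters=[1,4,1,5,4,1,2,3,5,2]
Step 16: insert i at [1, 2, 3, 7] -> counters=[1,5,2,6,4,1,2,4,5,2]
Step 17: insert qs at [2, 4, 5, 7] -> counters=[1,5,3,6,5,2,2,5,5,2]
Step 18: insert j at [6, 7, 8, 9] -> counters=[1,5,3,6,5,2,3,6,6,3]
Step 19: delete i at [1, 2, 3, 7] -> counters=[1,4,2,5,5,2,3,5,6,3]
Step 20: insert tgp at [0, 1, 3, 8] -> counters=[2,5,2,6,5,2,3,5,7,3]
Step 21: insert qs at [2, 4, 5, 7] -> counters=[2,5,3,6,6,3,3,6,7,3]
Step 22: insert j at [6, 7, 8, 9] -> counters=[2,5,3,6,6,3,4,7,8,4]
Step 23: insert wuz at [1, 3, 4, 8] -> counters=[2,6,3,7,7,3,4,7,9,4]
Final counters=[2,6,3,7,7,3,4,7,9,4] -> counters[2]=3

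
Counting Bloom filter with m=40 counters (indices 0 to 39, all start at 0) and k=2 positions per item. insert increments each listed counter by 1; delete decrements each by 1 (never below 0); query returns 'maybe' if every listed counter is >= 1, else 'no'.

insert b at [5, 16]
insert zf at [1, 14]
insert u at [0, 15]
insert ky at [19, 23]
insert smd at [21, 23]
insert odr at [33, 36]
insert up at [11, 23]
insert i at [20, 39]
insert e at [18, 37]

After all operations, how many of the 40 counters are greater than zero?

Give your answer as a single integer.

Answer: 16

Derivation:
Step 1: insert b at [5, 16] -> counters=[0,0,0,0,0,1,0,0,0,0,0,0,0,0,0,0,1,0,0,0,0,0,0,0,0,0,0,0,0,0,0,0,0,0,0,0,0,0,0,0]
Step 2: insert zf at [1, 14] -> counters=[0,1,0,0,0,1,0,0,0,0,0,0,0,0,1,0,1,0,0,0,0,0,0,0,0,0,0,0,0,0,0,0,0,0,0,0,0,0,0,0]
Step 3: insert u at [0, 15] -> counters=[1,1,0,0,0,1,0,0,0,0,0,0,0,0,1,1,1,0,0,0,0,0,0,0,0,0,0,0,0,0,0,0,0,0,0,0,0,0,0,0]
Step 4: insert ky at [19, 23] -> counters=[1,1,0,0,0,1,0,0,0,0,0,0,0,0,1,1,1,0,0,1,0,0,0,1,0,0,0,0,0,0,0,0,0,0,0,0,0,0,0,0]
Step 5: insert smd at [21, 23] -> counters=[1,1,0,0,0,1,0,0,0,0,0,0,0,0,1,1,1,0,0,1,0,1,0,2,0,0,0,0,0,0,0,0,0,0,0,0,0,0,0,0]
Step 6: insert odr at [33, 36] -> counters=[1,1,0,0,0,1,0,0,0,0,0,0,0,0,1,1,1,0,0,1,0,1,0,2,0,0,0,0,0,0,0,0,0,1,0,0,1,0,0,0]
Step 7: insert up at [11, 23] -> counters=[1,1,0,0,0,1,0,0,0,0,0,1,0,0,1,1,1,0,0,1,0,1,0,3,0,0,0,0,0,0,0,0,0,1,0,0,1,0,0,0]
Step 8: insert i at [20, 39] -> counters=[1,1,0,0,0,1,0,0,0,0,0,1,0,0,1,1,1,0,0,1,1,1,0,3,0,0,0,0,0,0,0,0,0,1,0,0,1,0,0,1]
Step 9: insert e at [18, 37] -> counters=[1,1,0,0,0,1,0,0,0,0,0,1,0,0,1,1,1,0,1,1,1,1,0,3,0,0,0,0,0,0,0,0,0,1,0,0,1,1,0,1]
Final counters=[1,1,0,0,0,1,0,0,0,0,0,1,0,0,1,1,1,0,1,1,1,1,0,3,0,0,0,0,0,0,0,0,0,1,0,0,1,1,0,1] -> 16 nonzero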